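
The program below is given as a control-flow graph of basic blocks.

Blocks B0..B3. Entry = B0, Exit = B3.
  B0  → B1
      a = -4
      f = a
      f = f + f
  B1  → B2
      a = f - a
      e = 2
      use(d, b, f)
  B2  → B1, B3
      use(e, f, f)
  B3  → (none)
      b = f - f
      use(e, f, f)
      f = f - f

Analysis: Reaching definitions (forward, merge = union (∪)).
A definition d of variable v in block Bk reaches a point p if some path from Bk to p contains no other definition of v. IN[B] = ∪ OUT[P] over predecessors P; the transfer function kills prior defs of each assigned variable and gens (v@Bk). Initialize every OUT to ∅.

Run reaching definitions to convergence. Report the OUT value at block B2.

Answer: {a@B1, e@B1, f@B0}

Derivation:
Converged values:
  B0:   IN={}   OUT={a@B0, f@B0}
  B1:   IN={a@B0, a@B1, e@B1, f@B0}   OUT={a@B1, e@B1, f@B0}
  B2:   IN={a@B1, e@B1, f@B0}   OUT={a@B1, e@B1, f@B0}
  B3:   IN={a@B1, e@B1, f@B0}   OUT={a@B1, b@B3, e@B1, f@B3}

Merge at B2: IN[B2] = OUT[B1] = {a@B1, e@B1, f@B0}
Applying B2's transfer function to that IN value gives OUT[B2] (row B2 above).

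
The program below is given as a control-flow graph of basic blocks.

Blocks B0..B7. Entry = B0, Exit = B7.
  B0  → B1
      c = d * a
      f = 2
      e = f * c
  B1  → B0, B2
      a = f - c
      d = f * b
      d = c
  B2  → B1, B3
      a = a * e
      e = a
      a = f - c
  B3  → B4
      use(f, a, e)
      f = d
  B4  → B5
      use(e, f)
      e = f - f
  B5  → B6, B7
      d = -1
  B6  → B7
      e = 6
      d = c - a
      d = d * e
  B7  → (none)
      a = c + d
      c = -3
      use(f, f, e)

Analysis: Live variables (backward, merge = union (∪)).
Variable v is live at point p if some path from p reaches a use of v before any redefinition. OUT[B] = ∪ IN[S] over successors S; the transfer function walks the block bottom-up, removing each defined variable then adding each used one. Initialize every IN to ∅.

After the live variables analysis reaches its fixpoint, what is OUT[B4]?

Per-block solution:
  B0: | IN={a, b, d} | OUT={b, c, e, f}
  B1: | IN={b, c, e, f} | OUT={a, b, c, d, e, f}
  B2: | IN={a, b, c, d, e, f} | OUT={a, b, c, d, e, f}
  B3: | IN={a, c, d, e, f} | OUT={a, c, e, f}
  B4: | IN={a, c, e, f} | OUT={a, c, e, f}
  B5: | IN={a, c, e, f} | OUT={a, c, d, e, f}
  B6: | IN={a, c, f} | OUT={c, d, e, f}
  B7: | IN={c, d, e, f} | OUT={}

Merge at B4: OUT[B4] = IN[B5] = {a, c, e, f}

Answer: {a, c, e, f}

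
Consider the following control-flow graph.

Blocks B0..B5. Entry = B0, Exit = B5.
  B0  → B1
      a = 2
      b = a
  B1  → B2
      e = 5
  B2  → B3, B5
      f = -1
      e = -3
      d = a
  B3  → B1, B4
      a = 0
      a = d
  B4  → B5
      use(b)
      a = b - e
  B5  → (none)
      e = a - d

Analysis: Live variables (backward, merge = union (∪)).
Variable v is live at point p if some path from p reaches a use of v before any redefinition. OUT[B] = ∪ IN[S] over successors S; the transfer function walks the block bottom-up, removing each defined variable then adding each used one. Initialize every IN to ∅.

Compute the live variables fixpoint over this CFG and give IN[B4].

Converged values:
  B0:  IN={}  OUT={a, b}
  B1:  IN={a, b}  OUT={a, b}
  B2:  IN={a, b}  OUT={a, b, d, e}
  B3:  IN={b, d, e}  OUT={a, b, d, e}
  B4:  IN={b, d, e}  OUT={a, d}
  B5:  IN={a, d}  OUT={}

Merge at B4: OUT[B4] = IN[B5] = {a, d}
Applying B4's transfer function to that OUT value gives IN[B4] (row B4 above).

Answer: {b, d, e}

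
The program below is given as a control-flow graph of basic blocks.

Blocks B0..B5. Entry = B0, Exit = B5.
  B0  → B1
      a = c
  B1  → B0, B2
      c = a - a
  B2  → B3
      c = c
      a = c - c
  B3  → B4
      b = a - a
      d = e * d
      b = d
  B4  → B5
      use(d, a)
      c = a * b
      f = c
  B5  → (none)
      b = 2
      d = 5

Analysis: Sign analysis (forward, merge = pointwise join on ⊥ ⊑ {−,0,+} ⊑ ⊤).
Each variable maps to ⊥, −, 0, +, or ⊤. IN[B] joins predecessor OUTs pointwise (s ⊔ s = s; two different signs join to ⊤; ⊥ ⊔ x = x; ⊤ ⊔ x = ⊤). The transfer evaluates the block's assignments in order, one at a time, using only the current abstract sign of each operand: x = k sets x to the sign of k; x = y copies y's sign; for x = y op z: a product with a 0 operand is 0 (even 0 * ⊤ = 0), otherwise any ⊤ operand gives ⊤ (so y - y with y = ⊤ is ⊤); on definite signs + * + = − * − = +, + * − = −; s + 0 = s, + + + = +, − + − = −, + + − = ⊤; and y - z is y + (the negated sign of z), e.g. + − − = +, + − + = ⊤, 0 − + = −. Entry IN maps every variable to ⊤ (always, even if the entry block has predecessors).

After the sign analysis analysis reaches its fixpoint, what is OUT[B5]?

Answer: {a: ⊤, b: +, c: ⊤, d: +, e: ⊤, f: ⊤}

Trace:
Per-block solution:
  B0:   IN=(all ⊤)   OUT=(all ⊤)
  B1:   IN=(all ⊤)   OUT=(all ⊤)
  B2:   IN=(all ⊤)   OUT=(all ⊤)
  B3:   IN=(all ⊤)   OUT=(all ⊤)
  B4:   IN=(all ⊤)   OUT=(all ⊤)
  B5:   IN=(all ⊤)   OUT={b:+, d:+; rest ⊤}

Merge at B5: IN[B5] = OUT[B4] = {a: ⊤, b: ⊤, c: ⊤, d: ⊤, e: ⊤, f: ⊤}
Applying B5's transfer function to that IN value gives OUT[B5] (row B5 above).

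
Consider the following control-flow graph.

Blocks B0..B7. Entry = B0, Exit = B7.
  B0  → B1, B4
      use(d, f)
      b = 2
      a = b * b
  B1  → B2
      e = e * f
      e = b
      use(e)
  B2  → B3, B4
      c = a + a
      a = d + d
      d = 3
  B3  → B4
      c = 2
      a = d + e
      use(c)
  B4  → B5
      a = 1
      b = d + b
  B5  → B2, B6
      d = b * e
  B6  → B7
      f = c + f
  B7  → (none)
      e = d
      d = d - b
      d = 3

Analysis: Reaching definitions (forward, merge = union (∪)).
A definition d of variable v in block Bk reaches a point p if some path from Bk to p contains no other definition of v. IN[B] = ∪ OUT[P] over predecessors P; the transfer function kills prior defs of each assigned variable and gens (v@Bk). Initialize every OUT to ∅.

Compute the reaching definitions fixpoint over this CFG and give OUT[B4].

Answer: {a@B4, b@B4, c@B2, c@B3, d@B2, e@B1}

Trace:
Fixpoint table:
  B0: | IN={} | OUT={a@B0, b@B0}
  B1: | IN={a@B0, b@B0} | OUT={a@B0, b@B0, e@B1}
  B2: | IN={a@B0, a@B4, b@B0, b@B4, c@B2, c@B3, d@B5, e@B1} | OUT={a@B2, b@B0, b@B4, c@B2, d@B2, e@B1}
  B3: | IN={a@B2, b@B0, b@B4, c@B2, d@B2, e@B1} | OUT={a@B3, b@B0, b@B4, c@B3, d@B2, e@B1}
  B4: | IN={a@B0, a@B2, a@B3, b@B0, b@B4, c@B2, c@B3, d@B2, e@B1} | OUT={a@B4, b@B4, c@B2, c@B3, d@B2, e@B1}
  B5: | IN={a@B4, b@B4, c@B2, c@B3, d@B2, e@B1} | OUT={a@B4, b@B4, c@B2, c@B3, d@B5, e@B1}
  B6: | IN={a@B4, b@B4, c@B2, c@B3, d@B5, e@B1} | OUT={a@B4, b@B4, c@B2, c@B3, d@B5, e@B1, f@B6}
  B7: | IN={a@B4, b@B4, c@B2, c@B3, d@B5, e@B1, f@B6} | OUT={a@B4, b@B4, c@B2, c@B3, d@B7, e@B7, f@B6}

Merge at B4: IN[B4] = OUT[B0] ⊔ OUT[B2] ⊔ OUT[B3] = {a@B0, a@B2, a@B3, b@B0, b@B4, c@B2, c@B3, d@B2, e@B1}
Applying B4's transfer function to that IN value gives OUT[B4] (row B4 above).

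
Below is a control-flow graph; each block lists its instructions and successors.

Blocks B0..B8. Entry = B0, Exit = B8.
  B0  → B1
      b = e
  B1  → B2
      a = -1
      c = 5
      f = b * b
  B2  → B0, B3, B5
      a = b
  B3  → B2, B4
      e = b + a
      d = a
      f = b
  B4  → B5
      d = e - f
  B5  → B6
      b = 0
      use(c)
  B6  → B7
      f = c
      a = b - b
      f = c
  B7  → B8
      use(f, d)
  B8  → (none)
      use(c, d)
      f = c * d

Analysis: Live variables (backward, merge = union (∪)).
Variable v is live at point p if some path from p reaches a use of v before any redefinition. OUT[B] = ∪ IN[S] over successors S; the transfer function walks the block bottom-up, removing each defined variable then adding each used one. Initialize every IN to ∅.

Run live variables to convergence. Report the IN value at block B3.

Converged values:
  B0:  IN={d, e}  OUT={b, d, e}
  B1:  IN={b, d, e}  OUT={b, c, d, e}
  B2:  IN={b, c, d, e}  OUT={a, b, c, d, e}
  B3:  IN={a, b, c}  OUT={b, c, d, e, f}
  B4:  IN={c, e, f}  OUT={c, d}
  B5:  IN={c, d}  OUT={b, c, d}
  B6:  IN={b, c, d}  OUT={c, d, f}
  B7:  IN={c, d, f}  OUT={c, d}
  B8:  IN={c, d}  OUT={}

Merge at B3: OUT[B3] = IN[B2] ⊔ IN[B4] = {b, c, d, e, f}
Applying B3's transfer function to that OUT value gives IN[B3] (row B3 above).

Answer: {a, b, c}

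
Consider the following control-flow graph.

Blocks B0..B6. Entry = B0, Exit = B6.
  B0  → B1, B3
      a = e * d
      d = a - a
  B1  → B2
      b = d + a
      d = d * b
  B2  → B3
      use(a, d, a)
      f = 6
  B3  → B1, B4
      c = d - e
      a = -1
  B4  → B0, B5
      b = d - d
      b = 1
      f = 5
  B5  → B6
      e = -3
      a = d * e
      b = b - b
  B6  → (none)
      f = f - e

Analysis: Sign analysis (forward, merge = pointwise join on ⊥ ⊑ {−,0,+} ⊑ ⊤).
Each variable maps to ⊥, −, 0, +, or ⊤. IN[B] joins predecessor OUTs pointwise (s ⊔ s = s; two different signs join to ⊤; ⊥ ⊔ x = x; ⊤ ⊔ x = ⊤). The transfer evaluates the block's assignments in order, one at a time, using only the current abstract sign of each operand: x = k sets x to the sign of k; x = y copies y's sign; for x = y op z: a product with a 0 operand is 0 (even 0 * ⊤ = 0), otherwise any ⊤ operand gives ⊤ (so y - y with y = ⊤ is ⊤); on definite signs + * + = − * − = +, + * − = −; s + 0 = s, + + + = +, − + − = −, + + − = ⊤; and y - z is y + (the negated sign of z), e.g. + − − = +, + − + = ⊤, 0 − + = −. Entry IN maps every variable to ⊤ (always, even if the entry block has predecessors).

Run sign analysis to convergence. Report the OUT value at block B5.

Answer: {a: ⊤, b: ⊤, c: ⊤, d: ⊤, e: -, f: +}

Derivation:
Converged values:
  B0: | IN=(all ⊤) | OUT=(all ⊤)
  B1: | IN=(all ⊤) | OUT=(all ⊤)
  B2: | IN=(all ⊤) | OUT={f:+; rest ⊤}
  B3: | IN=(all ⊤) | OUT={a:-; rest ⊤}
  B4: | IN={a:-; rest ⊤} | OUT={a:-, b:+, f:+; rest ⊤}
  B5: | IN={a:-, b:+, f:+; rest ⊤} | OUT={e:-, f:+; rest ⊤}
  B6: | IN={e:-, f:+; rest ⊤} | OUT={e:-, f:+; rest ⊤}

Merge at B5: IN[B5] = OUT[B4] = {a: -, b: +, c: ⊤, d: ⊤, e: ⊤, f: +}
Applying B5's transfer function to that IN value gives OUT[B5] (row B5 above).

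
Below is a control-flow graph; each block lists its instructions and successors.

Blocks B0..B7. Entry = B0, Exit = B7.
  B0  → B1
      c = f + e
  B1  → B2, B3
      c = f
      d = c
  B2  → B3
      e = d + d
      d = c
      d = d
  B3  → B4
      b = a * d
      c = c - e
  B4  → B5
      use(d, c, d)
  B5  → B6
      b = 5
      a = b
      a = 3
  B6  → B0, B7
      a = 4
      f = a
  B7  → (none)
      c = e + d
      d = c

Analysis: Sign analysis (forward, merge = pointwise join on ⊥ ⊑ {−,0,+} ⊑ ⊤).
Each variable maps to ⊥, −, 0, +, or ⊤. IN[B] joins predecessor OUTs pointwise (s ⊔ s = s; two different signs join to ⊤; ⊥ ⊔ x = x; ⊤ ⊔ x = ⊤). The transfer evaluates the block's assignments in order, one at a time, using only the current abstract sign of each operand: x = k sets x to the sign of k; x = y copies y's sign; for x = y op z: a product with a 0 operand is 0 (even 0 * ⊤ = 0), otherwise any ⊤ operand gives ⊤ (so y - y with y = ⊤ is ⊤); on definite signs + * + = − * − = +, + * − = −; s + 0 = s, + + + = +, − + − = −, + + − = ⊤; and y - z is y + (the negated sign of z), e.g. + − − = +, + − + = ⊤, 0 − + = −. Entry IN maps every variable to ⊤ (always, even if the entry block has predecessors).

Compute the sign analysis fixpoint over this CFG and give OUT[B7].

Fixpoint table:
  B0: | IN=(all ⊤) | OUT=(all ⊤)
  B1: | IN=(all ⊤) | OUT=(all ⊤)
  B2: | IN=(all ⊤) | OUT=(all ⊤)
  B3: | IN=(all ⊤) | OUT=(all ⊤)
  B4: | IN=(all ⊤) | OUT=(all ⊤)
  B5: | IN=(all ⊤) | OUT={a:+, b:+; rest ⊤}
  B6: | IN={a:+, b:+; rest ⊤} | OUT={a:+, b:+, f:+; rest ⊤}
  B7: | IN={a:+, b:+, f:+; rest ⊤} | OUT={a:+, b:+, f:+; rest ⊤}

Merge at B7: IN[B7] = OUT[B6] = {a: +, b: +, c: ⊤, d: ⊤, e: ⊤, f: +}
Applying B7's transfer function to that IN value gives OUT[B7] (row B7 above).

Answer: {a: +, b: +, c: ⊤, d: ⊤, e: ⊤, f: +}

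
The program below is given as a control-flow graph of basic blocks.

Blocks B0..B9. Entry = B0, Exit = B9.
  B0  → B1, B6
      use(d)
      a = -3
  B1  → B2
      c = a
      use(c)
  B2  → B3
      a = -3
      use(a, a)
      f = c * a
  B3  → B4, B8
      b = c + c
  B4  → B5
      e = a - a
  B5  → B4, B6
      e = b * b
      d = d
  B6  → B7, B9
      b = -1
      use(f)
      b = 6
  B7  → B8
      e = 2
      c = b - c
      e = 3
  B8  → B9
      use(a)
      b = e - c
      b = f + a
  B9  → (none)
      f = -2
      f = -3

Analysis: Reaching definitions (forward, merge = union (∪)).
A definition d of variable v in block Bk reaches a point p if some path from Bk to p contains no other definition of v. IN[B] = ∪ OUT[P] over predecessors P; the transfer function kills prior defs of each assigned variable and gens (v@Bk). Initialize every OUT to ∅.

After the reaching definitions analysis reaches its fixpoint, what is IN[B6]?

Answer: {a@B0, a@B2, b@B3, c@B1, d@B5, e@B5, f@B2}

Working:
Converged values:
  B0: | IN={} | OUT={a@B0}
  B1: | IN={a@B0} | OUT={a@B0, c@B1}
  B2: | IN={a@B0, c@B1} | OUT={a@B2, c@B1, f@B2}
  B3: | IN={a@B2, c@B1, f@B2} | OUT={a@B2, b@B3, c@B1, f@B2}
  B4: | IN={a@B2, b@B3, c@B1, d@B5, e@B5, f@B2} | OUT={a@B2, b@B3, c@B1, d@B5, e@B4, f@B2}
  B5: | IN={a@B2, b@B3, c@B1, d@B5, e@B4, f@B2} | OUT={a@B2, b@B3, c@B1, d@B5, e@B5, f@B2}
  B6: | IN={a@B0, a@B2, b@B3, c@B1, d@B5, e@B5, f@B2} | OUT={a@B0, a@B2, b@B6, c@B1, d@B5, e@B5, f@B2}
  B7: | IN={a@B0, a@B2, b@B6, c@B1, d@B5, e@B5, f@B2} | OUT={a@B0, a@B2, b@B6, c@B7, d@B5, e@B7, f@B2}
  B8: | IN={a@B0, a@B2, b@B3, b@B6, c@B1, c@B7, d@B5, e@B7, f@B2} | OUT={a@B0, a@B2, b@B8, c@B1, c@B7, d@B5, e@B7, f@B2}
  B9: | IN={a@B0, a@B2, b@B6, b@B8, c@B1, c@B7, d@B5, e@B5, e@B7, f@B2} | OUT={a@B0, a@B2, b@B6, b@B8, c@B1, c@B7, d@B5, e@B5, e@B7, f@B9}

Merge at B6: IN[B6] = OUT[B0] ⊔ OUT[B5] = {a@B0, a@B2, b@B3, c@B1, d@B5, e@B5, f@B2}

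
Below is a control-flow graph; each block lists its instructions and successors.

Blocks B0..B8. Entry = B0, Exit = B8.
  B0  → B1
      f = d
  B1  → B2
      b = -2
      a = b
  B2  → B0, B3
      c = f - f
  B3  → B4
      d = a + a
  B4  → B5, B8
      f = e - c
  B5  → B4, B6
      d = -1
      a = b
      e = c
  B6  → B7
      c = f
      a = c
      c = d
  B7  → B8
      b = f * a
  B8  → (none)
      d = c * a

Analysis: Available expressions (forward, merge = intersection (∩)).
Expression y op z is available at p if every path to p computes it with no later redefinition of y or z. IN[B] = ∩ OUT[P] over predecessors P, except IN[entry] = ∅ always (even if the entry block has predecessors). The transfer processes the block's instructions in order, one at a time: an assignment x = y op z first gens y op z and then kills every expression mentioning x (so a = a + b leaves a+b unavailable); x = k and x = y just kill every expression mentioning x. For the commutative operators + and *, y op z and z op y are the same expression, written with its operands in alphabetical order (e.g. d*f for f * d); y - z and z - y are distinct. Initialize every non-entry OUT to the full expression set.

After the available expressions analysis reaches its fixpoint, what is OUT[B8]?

Converged values:
  B0:  IN={}  OUT={}
  B1:  IN={}  OUT={}
  B2:  IN={}  OUT={f-f}
  B3:  IN={f-f}  OUT={a+a, f-f}
  B4:  IN={}  OUT={e-c}
  B5:  IN={e-c}  OUT={}
  B6:  IN={}  OUT={}
  B7:  IN={}  OUT={a*f}
  B8:  IN={}  OUT={a*c}

Merge at B8: IN[B8] = OUT[B4] ∩ OUT[B7] = {}
Applying B8's transfer function to that IN value gives OUT[B8] (row B8 above).

Answer: {a*c}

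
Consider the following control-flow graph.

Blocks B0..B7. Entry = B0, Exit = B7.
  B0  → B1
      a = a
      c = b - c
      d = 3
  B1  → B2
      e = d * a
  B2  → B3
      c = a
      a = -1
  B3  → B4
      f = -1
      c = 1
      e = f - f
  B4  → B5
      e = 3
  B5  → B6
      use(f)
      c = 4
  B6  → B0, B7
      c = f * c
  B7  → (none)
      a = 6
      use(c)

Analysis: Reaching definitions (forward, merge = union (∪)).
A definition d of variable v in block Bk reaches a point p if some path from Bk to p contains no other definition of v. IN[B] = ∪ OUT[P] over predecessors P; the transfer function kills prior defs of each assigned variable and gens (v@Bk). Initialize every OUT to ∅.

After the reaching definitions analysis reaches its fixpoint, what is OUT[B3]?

Answer: {a@B2, c@B3, d@B0, e@B3, f@B3}

Derivation:
Per-block solution:
  B0:  IN={a@B2, c@B6, d@B0, e@B4, f@B3}  OUT={a@B0, c@B0, d@B0, e@B4, f@B3}
  B1:  IN={a@B0, c@B0, d@B0, e@B4, f@B3}  OUT={a@B0, c@B0, d@B0, e@B1, f@B3}
  B2:  IN={a@B0, c@B0, d@B0, e@B1, f@B3}  OUT={a@B2, c@B2, d@B0, e@B1, f@B3}
  B3:  IN={a@B2, c@B2, d@B0, e@B1, f@B3}  OUT={a@B2, c@B3, d@B0, e@B3, f@B3}
  B4:  IN={a@B2, c@B3, d@B0, e@B3, f@B3}  OUT={a@B2, c@B3, d@B0, e@B4, f@B3}
  B5:  IN={a@B2, c@B3, d@B0, e@B4, f@B3}  OUT={a@B2, c@B5, d@B0, e@B4, f@B3}
  B6:  IN={a@B2, c@B5, d@B0, e@B4, f@B3}  OUT={a@B2, c@B6, d@B0, e@B4, f@B3}
  B7:  IN={a@B2, c@B6, d@B0, e@B4, f@B3}  OUT={a@B7, c@B6, d@B0, e@B4, f@B3}

Merge at B3: IN[B3] = OUT[B2] = {a@B2, c@B2, d@B0, e@B1, f@B3}
Applying B3's transfer function to that IN value gives OUT[B3] (row B3 above).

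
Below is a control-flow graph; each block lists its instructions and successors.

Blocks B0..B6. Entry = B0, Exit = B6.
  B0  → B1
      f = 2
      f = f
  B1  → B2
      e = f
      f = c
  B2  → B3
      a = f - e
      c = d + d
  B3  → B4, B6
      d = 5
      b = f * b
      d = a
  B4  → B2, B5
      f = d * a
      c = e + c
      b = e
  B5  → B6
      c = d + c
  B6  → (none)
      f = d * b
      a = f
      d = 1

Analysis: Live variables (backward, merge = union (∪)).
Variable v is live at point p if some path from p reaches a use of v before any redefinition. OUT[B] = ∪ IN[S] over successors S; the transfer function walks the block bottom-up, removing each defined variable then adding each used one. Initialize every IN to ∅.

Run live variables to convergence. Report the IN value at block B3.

Answer: {a, b, c, e, f}

Trace:
Converged values:
  B0: | IN={b, c, d} | OUT={b, c, d, f}
  B1: | IN={b, c, d, f} | OUT={b, d, e, f}
  B2: | IN={b, d, e, f} | OUT={a, b, c, e, f}
  B3: | IN={a, b, c, e, f} | OUT={a, b, c, d, e}
  B4: | IN={a, c, d, e} | OUT={b, c, d, e, f}
  B5: | IN={b, c, d} | OUT={b, d}
  B6: | IN={b, d} | OUT={}

Merge at B3: OUT[B3] = IN[B4] ⊔ IN[B6] = {a, b, c, d, e}
Applying B3's transfer function to that OUT value gives IN[B3] (row B3 above).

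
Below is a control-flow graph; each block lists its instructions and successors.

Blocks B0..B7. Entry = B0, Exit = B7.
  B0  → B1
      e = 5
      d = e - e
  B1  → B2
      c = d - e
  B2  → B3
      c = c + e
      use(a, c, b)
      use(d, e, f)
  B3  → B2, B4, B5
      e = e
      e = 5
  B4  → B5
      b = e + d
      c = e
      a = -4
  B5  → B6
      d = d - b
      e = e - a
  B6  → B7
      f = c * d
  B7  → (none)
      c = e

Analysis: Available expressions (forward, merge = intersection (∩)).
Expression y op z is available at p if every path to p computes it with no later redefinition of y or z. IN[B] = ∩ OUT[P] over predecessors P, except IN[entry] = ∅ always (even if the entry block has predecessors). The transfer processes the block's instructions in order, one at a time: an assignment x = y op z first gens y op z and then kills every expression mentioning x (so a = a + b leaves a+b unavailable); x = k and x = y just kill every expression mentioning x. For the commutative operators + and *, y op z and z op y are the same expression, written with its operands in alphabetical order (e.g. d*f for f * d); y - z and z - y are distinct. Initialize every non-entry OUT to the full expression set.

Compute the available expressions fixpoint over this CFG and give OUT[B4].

Answer: {d+e}

Derivation:
Converged values:
  B0:  IN={}  OUT={e-e}
  B1:  IN={e-e}  OUT={d-e, e-e}
  B2:  IN={}  OUT={}
  B3:  IN={}  OUT={}
  B4:  IN={}  OUT={d+e}
  B5:  IN={}  OUT={}
  B6:  IN={}  OUT={c*d}
  B7:  IN={c*d}  OUT={}

Merge at B4: IN[B4] = OUT[B3] = {}
Applying B4's transfer function to that IN value gives OUT[B4] (row B4 above).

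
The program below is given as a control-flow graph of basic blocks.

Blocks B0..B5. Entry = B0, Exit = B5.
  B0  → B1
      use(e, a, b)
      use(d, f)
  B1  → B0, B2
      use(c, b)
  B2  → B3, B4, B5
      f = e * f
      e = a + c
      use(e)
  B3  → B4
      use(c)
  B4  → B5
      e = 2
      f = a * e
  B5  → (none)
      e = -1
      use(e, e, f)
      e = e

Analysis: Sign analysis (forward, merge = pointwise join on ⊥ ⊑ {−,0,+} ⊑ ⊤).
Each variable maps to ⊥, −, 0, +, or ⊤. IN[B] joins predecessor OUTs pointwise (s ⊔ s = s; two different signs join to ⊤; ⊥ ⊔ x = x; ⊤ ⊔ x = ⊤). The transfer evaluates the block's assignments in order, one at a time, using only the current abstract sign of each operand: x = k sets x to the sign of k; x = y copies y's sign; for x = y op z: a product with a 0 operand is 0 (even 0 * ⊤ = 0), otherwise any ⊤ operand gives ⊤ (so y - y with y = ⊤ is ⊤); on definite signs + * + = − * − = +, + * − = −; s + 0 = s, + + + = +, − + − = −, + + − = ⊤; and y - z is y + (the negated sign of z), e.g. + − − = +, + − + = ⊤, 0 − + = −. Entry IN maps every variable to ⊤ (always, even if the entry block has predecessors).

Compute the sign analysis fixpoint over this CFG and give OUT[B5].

Answer: {a: ⊤, b: ⊤, c: ⊤, d: ⊤, e: -, f: ⊤}

Trace:
Fixpoint table:
  B0:   IN=(all ⊤)   OUT=(all ⊤)
  B1:   IN=(all ⊤)   OUT=(all ⊤)
  B2:   IN=(all ⊤)   OUT=(all ⊤)
  B3:   IN=(all ⊤)   OUT=(all ⊤)
  B4:   IN=(all ⊤)   OUT={e:+; rest ⊤}
  B5:   IN=(all ⊤)   OUT={e:-; rest ⊤}

Merge at B5: IN[B5] = OUT[B2] ⊔ OUT[B4] = {a: ⊤, b: ⊤, c: ⊤, d: ⊤, e: ⊤, f: ⊤}
Applying B5's transfer function to that IN value gives OUT[B5] (row B5 above).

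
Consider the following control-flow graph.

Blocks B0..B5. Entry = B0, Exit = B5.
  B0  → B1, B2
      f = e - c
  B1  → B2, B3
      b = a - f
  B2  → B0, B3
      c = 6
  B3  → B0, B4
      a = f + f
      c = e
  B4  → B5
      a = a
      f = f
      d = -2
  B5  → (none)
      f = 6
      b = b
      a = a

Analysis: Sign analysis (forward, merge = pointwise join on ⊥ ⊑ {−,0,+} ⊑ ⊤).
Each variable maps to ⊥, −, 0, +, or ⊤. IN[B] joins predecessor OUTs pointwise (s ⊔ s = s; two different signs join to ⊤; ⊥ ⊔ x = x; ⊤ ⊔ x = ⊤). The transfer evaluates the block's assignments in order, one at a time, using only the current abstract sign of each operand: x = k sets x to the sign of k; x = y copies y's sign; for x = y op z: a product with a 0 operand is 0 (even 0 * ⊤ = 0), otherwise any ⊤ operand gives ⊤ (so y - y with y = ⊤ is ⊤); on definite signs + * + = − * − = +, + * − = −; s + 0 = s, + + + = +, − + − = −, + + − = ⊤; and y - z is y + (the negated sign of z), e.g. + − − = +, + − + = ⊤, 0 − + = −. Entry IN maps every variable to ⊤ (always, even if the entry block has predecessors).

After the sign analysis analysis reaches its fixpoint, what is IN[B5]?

Fixpoint table:
  B0:  IN=(all ⊤)  OUT=(all ⊤)
  B1:  IN=(all ⊤)  OUT=(all ⊤)
  B2:  IN=(all ⊤)  OUT={c:+; rest ⊤}
  B3:  IN=(all ⊤)  OUT=(all ⊤)
  B4:  IN=(all ⊤)  OUT={d:-; rest ⊤}
  B5:  IN={d:-; rest ⊤}  OUT={d:-, f:+; rest ⊤}

Merge at B5: IN[B5] = OUT[B4] = {a: ⊤, b: ⊤, c: ⊤, d: -, e: ⊤, f: ⊤}

Answer: {a: ⊤, b: ⊤, c: ⊤, d: -, e: ⊤, f: ⊤}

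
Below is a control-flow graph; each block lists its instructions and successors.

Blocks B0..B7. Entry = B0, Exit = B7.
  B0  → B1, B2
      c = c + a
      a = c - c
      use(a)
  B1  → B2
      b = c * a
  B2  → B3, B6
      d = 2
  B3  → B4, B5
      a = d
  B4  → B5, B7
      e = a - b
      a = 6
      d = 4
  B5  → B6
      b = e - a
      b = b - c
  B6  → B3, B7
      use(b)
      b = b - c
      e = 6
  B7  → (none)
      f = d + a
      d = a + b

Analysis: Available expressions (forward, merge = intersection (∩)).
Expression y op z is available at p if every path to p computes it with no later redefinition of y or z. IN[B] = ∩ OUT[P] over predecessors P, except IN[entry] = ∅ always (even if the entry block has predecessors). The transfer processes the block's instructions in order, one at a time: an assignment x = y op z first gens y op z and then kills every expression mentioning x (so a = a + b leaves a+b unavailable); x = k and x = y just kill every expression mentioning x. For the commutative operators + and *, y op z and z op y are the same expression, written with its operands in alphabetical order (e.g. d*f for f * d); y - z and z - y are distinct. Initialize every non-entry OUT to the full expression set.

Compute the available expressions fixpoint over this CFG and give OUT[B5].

Per-block solution:
  B0:  IN={}  OUT={c-c}
  B1:  IN={c-c}  OUT={a*c, c-c}
  B2:  IN={c-c}  OUT={c-c}
  B3:  IN={c-c}  OUT={c-c}
  B4:  IN={c-c}  OUT={c-c}
  B5:  IN={c-c}  OUT={c-c, e-a}
  B6:  IN={c-c}  OUT={c-c}
  B7:  IN={c-c}  OUT={a+b, c-c}

Merge at B5: IN[B5] = OUT[B3] ∩ OUT[B4] = {c-c}
Applying B5's transfer function to that IN value gives OUT[B5] (row B5 above).

Answer: {c-c, e-a}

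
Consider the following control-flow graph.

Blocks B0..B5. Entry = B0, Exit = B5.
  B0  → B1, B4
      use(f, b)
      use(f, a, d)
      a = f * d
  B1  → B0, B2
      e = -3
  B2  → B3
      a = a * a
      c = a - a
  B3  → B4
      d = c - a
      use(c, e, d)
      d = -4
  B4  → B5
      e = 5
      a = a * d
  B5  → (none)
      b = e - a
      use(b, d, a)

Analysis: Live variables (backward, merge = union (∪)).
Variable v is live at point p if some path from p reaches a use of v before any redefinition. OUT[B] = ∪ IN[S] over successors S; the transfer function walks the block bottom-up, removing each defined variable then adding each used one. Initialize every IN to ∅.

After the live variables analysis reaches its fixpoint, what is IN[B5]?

Answer: {a, d, e}

Derivation:
Converged values:
  B0: | IN={a, b, d, f} | OUT={a, b, d, f}
  B1: | IN={a, b, d, f} | OUT={a, b, d, e, f}
  B2: | IN={a, e} | OUT={a, c, e}
  B3: | IN={a, c, e} | OUT={a, d}
  B4: | IN={a, d} | OUT={a, d, e}
  B5: | IN={a, d, e} | OUT={}

B5 is the boundary node: OUT[B5] = {}
Applying B5's transfer function to that OUT value gives IN[B5] (row B5 above).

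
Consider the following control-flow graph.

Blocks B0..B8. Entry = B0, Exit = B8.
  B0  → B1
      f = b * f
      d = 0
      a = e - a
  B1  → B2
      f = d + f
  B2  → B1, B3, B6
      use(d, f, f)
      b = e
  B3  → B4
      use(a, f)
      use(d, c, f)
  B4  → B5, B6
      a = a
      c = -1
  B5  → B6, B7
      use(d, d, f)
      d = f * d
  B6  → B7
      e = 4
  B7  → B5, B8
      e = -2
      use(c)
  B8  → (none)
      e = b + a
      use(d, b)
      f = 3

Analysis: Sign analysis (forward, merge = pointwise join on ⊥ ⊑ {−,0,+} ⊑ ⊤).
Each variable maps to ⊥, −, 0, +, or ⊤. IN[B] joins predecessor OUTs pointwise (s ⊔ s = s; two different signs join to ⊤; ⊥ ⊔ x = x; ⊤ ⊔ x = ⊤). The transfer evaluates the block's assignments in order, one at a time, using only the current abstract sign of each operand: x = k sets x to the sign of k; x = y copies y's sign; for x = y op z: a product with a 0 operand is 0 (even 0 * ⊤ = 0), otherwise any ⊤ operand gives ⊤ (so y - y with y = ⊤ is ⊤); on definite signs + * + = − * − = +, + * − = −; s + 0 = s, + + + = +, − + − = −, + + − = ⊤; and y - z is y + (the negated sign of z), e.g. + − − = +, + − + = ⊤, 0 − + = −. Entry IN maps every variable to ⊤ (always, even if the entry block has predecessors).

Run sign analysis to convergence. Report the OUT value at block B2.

Answer: {a: ⊤, b: ⊤, c: ⊤, d: 0, e: ⊤, f: ⊤}

Derivation:
Converged values:
  B0:  IN=(all ⊤)  OUT={d:0; rest ⊤}
  B1:  IN={d:0; rest ⊤}  OUT={d:0; rest ⊤}
  B2:  IN={d:0; rest ⊤}  OUT={d:0; rest ⊤}
  B3:  IN={d:0; rest ⊤}  OUT={d:0; rest ⊤}
  B4:  IN={d:0; rest ⊤}  OUT={c:-, d:0; rest ⊤}
  B5:  IN={d:0; rest ⊤}  OUT={d:0; rest ⊤}
  B6:  IN={d:0; rest ⊤}  OUT={d:0, e:+; rest ⊤}
  B7:  IN={d:0; rest ⊤}  OUT={d:0, e:-; rest ⊤}
  B8:  IN={d:0, e:-; rest ⊤}  OUT={d:0, f:+; rest ⊤}

Merge at B2: IN[B2] = OUT[B1] = {a: ⊤, b: ⊤, c: ⊤, d: 0, e: ⊤, f: ⊤}
Applying B2's transfer function to that IN value gives OUT[B2] (row B2 above).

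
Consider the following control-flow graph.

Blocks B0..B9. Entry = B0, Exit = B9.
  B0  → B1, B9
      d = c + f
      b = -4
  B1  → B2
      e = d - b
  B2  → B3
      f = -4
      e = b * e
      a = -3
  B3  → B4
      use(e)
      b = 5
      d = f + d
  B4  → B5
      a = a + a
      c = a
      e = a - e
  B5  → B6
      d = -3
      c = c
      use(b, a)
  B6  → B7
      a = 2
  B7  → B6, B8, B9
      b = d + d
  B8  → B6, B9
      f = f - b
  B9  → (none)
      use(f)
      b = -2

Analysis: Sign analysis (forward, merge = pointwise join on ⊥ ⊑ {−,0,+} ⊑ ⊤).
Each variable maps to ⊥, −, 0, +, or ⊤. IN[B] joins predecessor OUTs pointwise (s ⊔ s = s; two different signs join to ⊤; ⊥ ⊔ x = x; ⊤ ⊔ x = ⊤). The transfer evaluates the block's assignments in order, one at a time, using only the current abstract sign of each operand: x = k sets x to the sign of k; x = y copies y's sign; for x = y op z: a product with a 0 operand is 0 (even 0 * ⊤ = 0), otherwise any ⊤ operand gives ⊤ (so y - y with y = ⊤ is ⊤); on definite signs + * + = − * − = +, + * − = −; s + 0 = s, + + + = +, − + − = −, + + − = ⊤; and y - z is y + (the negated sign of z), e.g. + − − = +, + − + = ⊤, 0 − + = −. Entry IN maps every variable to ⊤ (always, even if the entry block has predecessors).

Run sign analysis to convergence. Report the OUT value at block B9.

Per-block solution:
  B0:   IN=(all ⊤)   OUT={b:-; rest ⊤}
  B1:   IN={b:-; rest ⊤}   OUT={b:-; rest ⊤}
  B2:   IN={b:-; rest ⊤}   OUT={a:-, b:-, f:-; rest ⊤}
  B3:   IN={a:-, b:-, f:-; rest ⊤}   OUT={a:-, b:+, f:-; rest ⊤}
  B4:   IN={a:-, b:+, f:-; rest ⊤}   OUT={a:-, b:+, c:-, f:-; rest ⊤}
  B5:   IN={a:-, b:+, c:-, f:-; rest ⊤}   OUT={a:-, b:+, c:-, d:-, f:-; rest ⊤}
  B6:   IN={c:-, d:-; rest ⊤}   OUT={a:+, c:-, d:-; rest ⊤}
  B7:   IN={a:+, c:-, d:-; rest ⊤}   OUT={a:+, b:-, c:-, d:-; rest ⊤}
  B8:   IN={a:+, b:-, c:-, d:-; rest ⊤}   OUT={a:+, b:-, c:-, d:-; rest ⊤}
  B9:   IN={b:-; rest ⊤}   OUT={b:-; rest ⊤}

Merge at B9: IN[B9] = OUT[B0] ⊔ OUT[B7] ⊔ OUT[B8] = {a: ⊤, b: -, c: ⊤, d: ⊤, e: ⊤, f: ⊤}
Applying B9's transfer function to that IN value gives OUT[B9] (row B9 above).

Answer: {a: ⊤, b: -, c: ⊤, d: ⊤, e: ⊤, f: ⊤}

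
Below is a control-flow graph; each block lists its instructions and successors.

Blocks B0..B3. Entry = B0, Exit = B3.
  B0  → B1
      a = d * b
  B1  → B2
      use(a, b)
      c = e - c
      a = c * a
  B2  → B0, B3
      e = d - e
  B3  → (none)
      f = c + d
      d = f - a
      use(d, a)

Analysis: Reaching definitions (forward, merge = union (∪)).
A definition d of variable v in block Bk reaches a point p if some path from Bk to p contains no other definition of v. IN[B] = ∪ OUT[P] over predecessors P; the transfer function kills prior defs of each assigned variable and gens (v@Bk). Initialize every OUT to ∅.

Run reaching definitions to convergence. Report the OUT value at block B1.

Per-block solution:
  B0:  IN={a@B1, c@B1, e@B2}  OUT={a@B0, c@B1, e@B2}
  B1:  IN={a@B0, c@B1, e@B2}  OUT={a@B1, c@B1, e@B2}
  B2:  IN={a@B1, c@B1, e@B2}  OUT={a@B1, c@B1, e@B2}
  B3:  IN={a@B1, c@B1, e@B2}  OUT={a@B1, c@B1, d@B3, e@B2, f@B3}

Merge at B1: IN[B1] = OUT[B0] = {a@B0, c@B1, e@B2}
Applying B1's transfer function to that IN value gives OUT[B1] (row B1 above).

Answer: {a@B1, c@B1, e@B2}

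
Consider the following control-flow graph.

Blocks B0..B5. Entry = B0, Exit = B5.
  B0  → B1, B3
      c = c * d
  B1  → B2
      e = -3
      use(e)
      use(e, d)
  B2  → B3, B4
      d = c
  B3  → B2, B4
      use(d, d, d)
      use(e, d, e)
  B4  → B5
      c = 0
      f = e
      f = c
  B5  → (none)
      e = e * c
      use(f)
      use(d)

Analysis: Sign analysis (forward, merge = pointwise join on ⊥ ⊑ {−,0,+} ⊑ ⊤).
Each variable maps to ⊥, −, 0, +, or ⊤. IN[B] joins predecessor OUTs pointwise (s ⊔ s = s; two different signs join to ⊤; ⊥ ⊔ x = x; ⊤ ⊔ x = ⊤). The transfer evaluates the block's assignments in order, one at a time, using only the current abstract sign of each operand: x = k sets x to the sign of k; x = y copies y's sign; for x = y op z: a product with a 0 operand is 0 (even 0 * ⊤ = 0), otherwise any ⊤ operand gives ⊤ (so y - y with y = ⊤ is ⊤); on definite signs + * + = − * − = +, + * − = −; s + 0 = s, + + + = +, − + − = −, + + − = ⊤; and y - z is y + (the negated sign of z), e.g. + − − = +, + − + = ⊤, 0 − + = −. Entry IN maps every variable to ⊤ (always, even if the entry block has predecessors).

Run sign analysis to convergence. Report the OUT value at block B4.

Fixpoint table:
  B0: | IN=(all ⊤) | OUT=(all ⊤)
  B1: | IN=(all ⊤) | OUT={e:-; rest ⊤}
  B2: | IN=(all ⊤) | OUT=(all ⊤)
  B3: | IN=(all ⊤) | OUT=(all ⊤)
  B4: | IN=(all ⊤) | OUT={c:0, f:0; rest ⊤}
  B5: | IN={c:0, f:0; rest ⊤} | OUT={c:0, e:0, f:0; rest ⊤}

Merge at B4: IN[B4] = OUT[B2] ⊔ OUT[B3] = {a: ⊤, b: ⊤, c: ⊤, d: ⊤, e: ⊤, f: ⊤}
Applying B4's transfer function to that IN value gives OUT[B4] (row B4 above).

Answer: {a: ⊤, b: ⊤, c: 0, d: ⊤, e: ⊤, f: 0}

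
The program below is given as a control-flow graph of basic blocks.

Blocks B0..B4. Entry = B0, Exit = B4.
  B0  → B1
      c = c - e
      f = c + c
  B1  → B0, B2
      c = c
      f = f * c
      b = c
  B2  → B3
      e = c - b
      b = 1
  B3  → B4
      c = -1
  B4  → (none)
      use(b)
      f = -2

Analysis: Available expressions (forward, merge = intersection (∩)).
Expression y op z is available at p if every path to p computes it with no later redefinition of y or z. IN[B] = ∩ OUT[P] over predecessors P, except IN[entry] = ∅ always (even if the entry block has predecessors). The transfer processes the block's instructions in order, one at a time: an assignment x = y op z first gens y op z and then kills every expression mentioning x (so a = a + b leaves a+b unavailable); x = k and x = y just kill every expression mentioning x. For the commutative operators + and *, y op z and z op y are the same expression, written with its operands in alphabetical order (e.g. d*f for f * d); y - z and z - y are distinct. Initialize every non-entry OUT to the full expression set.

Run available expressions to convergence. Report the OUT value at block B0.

Per-block solution:
  B0: | IN={} | OUT={c+c}
  B1: | IN={c+c} | OUT={}
  B2: | IN={} | OUT={}
  B3: | IN={} | OUT={}
  B4: | IN={} | OUT={}

Merge at B0 (entry node, so the boundary value {} is joined with the incoming edge(s)): IN[B0] = {} ∩ OUT[B1] = {}
Applying B0's transfer function to that IN value gives OUT[B0] (row B0 above).

Answer: {c+c}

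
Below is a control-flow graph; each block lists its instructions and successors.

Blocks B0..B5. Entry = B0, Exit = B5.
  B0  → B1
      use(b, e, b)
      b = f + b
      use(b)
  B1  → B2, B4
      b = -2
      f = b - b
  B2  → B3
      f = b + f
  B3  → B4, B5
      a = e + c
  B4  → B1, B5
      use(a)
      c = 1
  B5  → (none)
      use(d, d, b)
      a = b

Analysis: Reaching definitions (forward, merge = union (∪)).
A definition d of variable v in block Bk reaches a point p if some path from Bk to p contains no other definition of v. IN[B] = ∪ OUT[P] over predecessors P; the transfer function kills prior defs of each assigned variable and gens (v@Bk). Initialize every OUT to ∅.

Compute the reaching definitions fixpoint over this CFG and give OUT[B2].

Converged values:
  B0:   IN={}   OUT={b@B0}
  B1:   IN={a@B3, b@B0, b@B1, c@B4, f@B1, f@B2}   OUT={a@B3, b@B1, c@B4, f@B1}
  B2:   IN={a@B3, b@B1, c@B4, f@B1}   OUT={a@B3, b@B1, c@B4, f@B2}
  B3:   IN={a@B3, b@B1, c@B4, f@B2}   OUT={a@B3, b@B1, c@B4, f@B2}
  B4:   IN={a@B3, b@B1, c@B4, f@B1, f@B2}   OUT={a@B3, b@B1, c@B4, f@B1, f@B2}
  B5:   IN={a@B3, b@B1, c@B4, f@B1, f@B2}   OUT={a@B5, b@B1, c@B4, f@B1, f@B2}

Merge at B2: IN[B2] = OUT[B1] = {a@B3, b@B1, c@B4, f@B1}
Applying B2's transfer function to that IN value gives OUT[B2] (row B2 above).

Answer: {a@B3, b@B1, c@B4, f@B2}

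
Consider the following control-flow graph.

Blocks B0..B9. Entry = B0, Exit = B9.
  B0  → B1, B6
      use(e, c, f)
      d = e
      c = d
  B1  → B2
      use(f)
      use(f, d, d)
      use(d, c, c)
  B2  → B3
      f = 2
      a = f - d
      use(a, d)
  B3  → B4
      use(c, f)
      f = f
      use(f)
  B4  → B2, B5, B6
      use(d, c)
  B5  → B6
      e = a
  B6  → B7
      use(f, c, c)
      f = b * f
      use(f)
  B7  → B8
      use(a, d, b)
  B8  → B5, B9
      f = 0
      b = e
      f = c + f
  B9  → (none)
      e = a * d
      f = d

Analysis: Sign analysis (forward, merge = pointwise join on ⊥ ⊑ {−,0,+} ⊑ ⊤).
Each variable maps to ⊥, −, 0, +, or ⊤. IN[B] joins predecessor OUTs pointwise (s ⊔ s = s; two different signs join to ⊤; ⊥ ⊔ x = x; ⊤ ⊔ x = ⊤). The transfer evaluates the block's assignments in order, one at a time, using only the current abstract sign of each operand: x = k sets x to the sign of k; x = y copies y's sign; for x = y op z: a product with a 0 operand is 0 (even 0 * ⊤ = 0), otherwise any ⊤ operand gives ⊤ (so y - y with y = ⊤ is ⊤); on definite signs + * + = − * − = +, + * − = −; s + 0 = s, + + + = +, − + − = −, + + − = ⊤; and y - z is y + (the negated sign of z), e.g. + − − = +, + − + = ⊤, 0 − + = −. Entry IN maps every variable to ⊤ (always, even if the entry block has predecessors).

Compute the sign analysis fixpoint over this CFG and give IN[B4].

Answer: {a: ⊤, b: ⊤, c: ⊤, d: ⊤, e: ⊤, f: +}

Working:
Per-block solution:
  B0:  IN=(all ⊤)  OUT=(all ⊤)
  B1:  IN=(all ⊤)  OUT=(all ⊤)
  B2:  IN=(all ⊤)  OUT={f:+; rest ⊤}
  B3:  IN={f:+; rest ⊤}  OUT={f:+; rest ⊤}
  B4:  IN={f:+; rest ⊤}  OUT={f:+; rest ⊤}
  B5:  IN=(all ⊤)  OUT=(all ⊤)
  B6:  IN=(all ⊤)  OUT=(all ⊤)
  B7:  IN=(all ⊤)  OUT=(all ⊤)
  B8:  IN=(all ⊤)  OUT=(all ⊤)
  B9:  IN=(all ⊤)  OUT=(all ⊤)

Merge at B4: IN[B4] = OUT[B3] = {a: ⊤, b: ⊤, c: ⊤, d: ⊤, e: ⊤, f: +}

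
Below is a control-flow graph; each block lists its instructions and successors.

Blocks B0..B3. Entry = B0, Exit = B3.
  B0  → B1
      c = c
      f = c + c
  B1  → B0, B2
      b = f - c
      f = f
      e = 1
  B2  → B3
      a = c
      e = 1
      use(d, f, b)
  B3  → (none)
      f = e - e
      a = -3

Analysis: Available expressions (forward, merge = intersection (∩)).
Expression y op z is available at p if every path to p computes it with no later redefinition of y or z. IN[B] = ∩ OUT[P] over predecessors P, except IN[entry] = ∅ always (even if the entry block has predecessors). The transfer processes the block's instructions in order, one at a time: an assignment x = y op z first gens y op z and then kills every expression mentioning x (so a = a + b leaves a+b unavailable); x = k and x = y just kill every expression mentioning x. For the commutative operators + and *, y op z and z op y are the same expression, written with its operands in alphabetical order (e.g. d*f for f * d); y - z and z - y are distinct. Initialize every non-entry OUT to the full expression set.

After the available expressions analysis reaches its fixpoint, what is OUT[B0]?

Answer: {c+c}

Trace:
Converged values:
  B0: | IN={} | OUT={c+c}
  B1: | IN={c+c} | OUT={c+c}
  B2: | IN={c+c} | OUT={c+c}
  B3: | IN={c+c} | OUT={c+c, e-e}

Merge at B0 (entry node, so the boundary value {} is joined with the incoming edge(s)): IN[B0] = {} ∩ OUT[B1] = {}
Applying B0's transfer function to that IN value gives OUT[B0] (row B0 above).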